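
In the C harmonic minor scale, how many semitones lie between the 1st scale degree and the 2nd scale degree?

2

The scale is C D E♭ F G A♭ B.
C up to D is a major second — 2 semitones.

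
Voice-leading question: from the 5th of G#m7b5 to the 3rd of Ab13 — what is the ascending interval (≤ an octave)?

minor seventh

G#m7b5 has D as its 5th, and Ab13 has C as its 3rd.
From D to C: 10 semitones over a seventh = minor.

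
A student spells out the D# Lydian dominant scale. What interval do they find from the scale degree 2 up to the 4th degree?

major third

D# lydian dominant: D# E# F## G## A# B# C#.
The scale degree 2 is E# and the 4th degree is G##.
Counting 3 letters and 4 half steps from E# gives a major third.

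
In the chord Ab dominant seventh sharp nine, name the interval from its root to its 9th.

The chord tones of Ab7#9 (Ab dominant seventh sharp nine) are Ab–C–Eb–Gb–B.
So we need the interval from Ab up to B.
9 letter names make it a ninth; at 15 semitones (a half step wider than major) the quality is augmented.

augmented ninth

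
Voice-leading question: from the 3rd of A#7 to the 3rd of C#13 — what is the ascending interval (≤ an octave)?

minor third

The 3rd of A#7 is C##; the 3rd of C#13 is E#.
3 letter names make it a third; at 3 semitones (a half step narrower than major) the quality is minor.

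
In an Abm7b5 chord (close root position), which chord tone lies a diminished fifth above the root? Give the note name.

Ebb

Spelling the chord: Ab Cb Ebb Gb.
The root is Ab. A diminished fifth above Ab is Ebb.
Ebb is the chord's 5th.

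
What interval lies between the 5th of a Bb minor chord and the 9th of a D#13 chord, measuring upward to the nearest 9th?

augmented 7th

The 5th of Bb minor is F; the 9th of D#13 is E#.
F up to E# is 12 semitones, a half step wider than a major seventh, so the interval is augmented.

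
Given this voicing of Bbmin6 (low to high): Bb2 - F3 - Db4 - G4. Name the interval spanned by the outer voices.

major 13th

The outer voices are Bb2 and G4.
Counting 13 letters and 21 half steps from Bb gives a major thirteenth.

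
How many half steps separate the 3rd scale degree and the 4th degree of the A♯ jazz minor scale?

The scale is A♯ B♯ C♯ D♯ E♯ F𝄪 G𝄪.
C♯ up to D♯ is a major second — 2 semitones.

2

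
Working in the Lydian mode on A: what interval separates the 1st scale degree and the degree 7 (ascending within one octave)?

Spelling the Lydian mode on A: A B C# D# E F# G#.
So we need the interval from A up to G#.
From A to G# is 11 semitones, exactly the major seventh.

major seventh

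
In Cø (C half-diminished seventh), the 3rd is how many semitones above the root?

Cø is spelled C–Eb–Gb–Bb.
C to Eb is a minor third: 3 semitones.

3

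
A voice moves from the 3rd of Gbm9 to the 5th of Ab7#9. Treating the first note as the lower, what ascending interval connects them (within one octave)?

Gbm9 has Bbb as its 3rd, and Ab7#9 has Eb as its 5th.
From Bbb to Eb: 6 semitones over a fourth = augmented.

A4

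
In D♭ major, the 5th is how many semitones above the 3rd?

D♭ major: D♭ F A♭.
F to A♭ is a minor third: 3 semitones.

3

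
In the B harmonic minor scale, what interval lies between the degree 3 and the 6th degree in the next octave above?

The scale runs B C# D E F# G A#.
Degree 3 = D; 6th degree (up an octave) = G.
Counting 11 letters and 17 half steps from D gives a perfect eleventh.

perfect 11th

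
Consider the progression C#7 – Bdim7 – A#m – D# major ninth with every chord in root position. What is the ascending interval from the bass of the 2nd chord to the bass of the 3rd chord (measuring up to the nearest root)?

The roots are B and A#.
Counting 7 letters and 11 half steps from B gives a major seventh.

major 7th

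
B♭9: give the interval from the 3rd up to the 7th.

diminished fifth

B♭ dominant ninth: B♭, D, F, A♭, C.
So we need the interval from D up to A♭.
D up to A♭ is 6 semitones, a half step narrower than a perfect fifth, so the interval is diminished.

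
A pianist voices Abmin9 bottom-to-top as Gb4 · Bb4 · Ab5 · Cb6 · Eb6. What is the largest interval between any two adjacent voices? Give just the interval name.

m7

Adjacent intervals: Gb4→Bb4 = major third; Bb4→Ab5 = minor seventh; Ab5→Cb6 = minor third; Cb6→Eb6 = major third.
The largest is Bb4 to Ab5, a minor seventh (10 semitones).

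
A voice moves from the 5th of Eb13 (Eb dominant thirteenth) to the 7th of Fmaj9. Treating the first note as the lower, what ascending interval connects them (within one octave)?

The 5th of Eb13 (Eb dominant thirteenth) is Bb; the 7th of Fmaj9 is E.
From Bb to E: 6 semitones over a fourth = augmented.

augmented fourth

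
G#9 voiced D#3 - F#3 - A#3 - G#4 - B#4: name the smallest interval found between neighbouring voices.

Adjacent intervals: D#3→F#3 = minor third; F#3→A#3 = major third; A#3→G#4 = minor seventh; G#4→B#4 = major third.
The smallest is D#3 to F#3, a minor third (3 semitones).

minor 3rd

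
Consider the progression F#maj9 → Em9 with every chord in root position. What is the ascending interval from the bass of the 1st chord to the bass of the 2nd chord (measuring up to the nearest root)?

minor seventh

The roots are F# and E.
F# up to E is 10 semitones, a half step narrower than a major seventh, so the interval is minor.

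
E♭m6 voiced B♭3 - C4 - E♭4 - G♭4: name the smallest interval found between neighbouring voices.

M2

Adjacent intervals: B♭3→C4 = major second; C4→E♭4 = minor third; E♭4→G♭4 = minor third.
The smallest is B♭3 to C4, a major second (2 semitones).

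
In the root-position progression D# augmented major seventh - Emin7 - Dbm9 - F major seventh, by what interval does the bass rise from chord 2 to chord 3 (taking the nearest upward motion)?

d7

The roots are E and Db.
E up to Db is 9 semitones, a whole step narrower than a major seventh, so the interval is diminished.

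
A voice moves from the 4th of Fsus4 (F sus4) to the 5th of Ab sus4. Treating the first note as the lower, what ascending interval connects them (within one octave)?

Fsus4 (F sus4) has Bb as its 4th, and Ab sus4 has Eb as its 5th.
Counting 4 letters and 5 half steps from Bb gives a perfect fourth.

perfect fourth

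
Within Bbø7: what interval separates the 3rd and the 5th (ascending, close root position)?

minor third

Bb half-diminished seventh is spelled Bb, Db, Fb, Ab.
So we need the interval from Db up to Fb.
From Db to Fb: 3 semitones over a third = minor.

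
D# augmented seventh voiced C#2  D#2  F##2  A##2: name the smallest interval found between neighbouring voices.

Adjacent intervals: C#2→D#2 = major second; D#2→F##2 = major third; F##2→A##2 = major third.
The smallest is C#2 to D#2, a major second (2 semitones).

major second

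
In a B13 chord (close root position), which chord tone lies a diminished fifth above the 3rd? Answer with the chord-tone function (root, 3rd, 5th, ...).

B13 is spelled B, D♯, F♯, A, C♯, G♯.
The 3rd is D♯. A diminished fifth above D♯ is A.
A is the chord's 7th.

7th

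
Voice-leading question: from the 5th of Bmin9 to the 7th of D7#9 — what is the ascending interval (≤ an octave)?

The 5th of Bmin9 is F♯; the 7th of D7#9 is C.
From F♯ to C: 6 semitones over a fifth = diminished.

diminished 5th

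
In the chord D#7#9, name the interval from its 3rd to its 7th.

D#7#9: D#–F##–A#–C#–E##.
That puts F## below C#.
From F## to C#: 6 semitones over a fifth = diminished.
That tritone between 3rd and 7th is what gives the dominant seventh its pull toward resolution.

diminished fifth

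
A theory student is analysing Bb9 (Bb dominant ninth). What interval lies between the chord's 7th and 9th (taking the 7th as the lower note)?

major third

Bb9 is spelled Bb D F Ab C.
The 7th is Ab and the 9th is C.
Counting 3 letters and 4 half steps from Ab gives a major third.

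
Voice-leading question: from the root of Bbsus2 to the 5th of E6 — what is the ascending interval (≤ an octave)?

Bbsus2 has Bb as its root, and E6 has B as its 5th.
From Bb to B: 1 semitone over a unison = augmented.

augmented unison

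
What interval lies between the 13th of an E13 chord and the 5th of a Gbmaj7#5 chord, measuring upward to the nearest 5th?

The 13th of E13 is C#; the 5th of Gbmaj7#5 is D.
C# up to D is 1 semitone, a half step narrower than a major second, so the interval is minor.

minor second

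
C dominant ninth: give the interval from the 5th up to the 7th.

Spelling the chord: C–E–G–Bb–D.
The 5th is G and the 7th is Bb.
From G to Bb: 3 semitones over a third = minor.

minor third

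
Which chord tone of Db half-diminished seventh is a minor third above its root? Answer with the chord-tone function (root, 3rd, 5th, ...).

3rd

Db half-diminished seventh is spelled Db-Fb-Abb-Cb.
The root is Db. A minor third above Db is Fb.
Fb is the chord's 3rd.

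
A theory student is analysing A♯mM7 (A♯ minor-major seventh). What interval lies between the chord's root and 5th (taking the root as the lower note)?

The chord tones of A♯mM7 are A♯-C♯-E♯-G𝄪.
Root = A♯; 5th = E♯.
A♯ up to E♯ spans 5 letter names and 7 semitones — a perfect fifth.

perfect 5th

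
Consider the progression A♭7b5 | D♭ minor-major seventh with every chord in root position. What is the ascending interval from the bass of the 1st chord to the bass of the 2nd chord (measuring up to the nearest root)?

The roots are A♭ and D♭.
From A♭ to D♭ is 5 semitones, exactly the perfect fourth.

perfect fourth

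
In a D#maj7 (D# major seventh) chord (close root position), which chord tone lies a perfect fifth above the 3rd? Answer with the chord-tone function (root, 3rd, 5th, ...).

7th

D# major seventh: D#, F##, A#, C##.
The 3rd is F##. A perfect fifth above F## is C##.
C## is the chord's 7th.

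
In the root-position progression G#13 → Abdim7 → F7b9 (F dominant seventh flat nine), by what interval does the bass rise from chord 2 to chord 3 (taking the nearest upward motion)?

The roots are Ab and F.
Ab up to F spans 6 letter names and 9 semitones — a major sixth.

M6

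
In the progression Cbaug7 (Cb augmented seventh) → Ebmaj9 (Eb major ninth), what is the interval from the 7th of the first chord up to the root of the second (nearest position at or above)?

augmented 4th

Cbaug7 (Cb augmented seventh) has Bbb as its 7th, and Ebmaj9 (Eb major ninth) has Eb as its root.
4 letter names make it a fourth; at 6 semitones (a half step wider than perfect) the quality is augmented.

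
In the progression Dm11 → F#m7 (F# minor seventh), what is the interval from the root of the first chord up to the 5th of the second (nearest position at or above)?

major seventh

The root of Dm11 is D; the 5th of F#m7 (F# minor seventh) is C#.
Counting 7 letters and 11 half steps from D gives a major seventh.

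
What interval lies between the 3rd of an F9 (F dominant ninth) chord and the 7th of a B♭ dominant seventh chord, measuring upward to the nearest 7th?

diminished octave

The 3rd of F9 (F dominant ninth) is A; the 7th of B♭ dominant seventh is A♭.
From A to A♭: 11 semitones over an octave = diminished.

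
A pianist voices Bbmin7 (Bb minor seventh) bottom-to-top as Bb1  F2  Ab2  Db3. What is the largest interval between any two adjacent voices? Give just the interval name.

Adjacent intervals: Bb1→F2 = perfect fifth; F2→Ab2 = minor third; Ab2→Db3 = perfect fourth.
The largest is Bb1 to F2, a perfect fifth (7 semitones).

perfect 5th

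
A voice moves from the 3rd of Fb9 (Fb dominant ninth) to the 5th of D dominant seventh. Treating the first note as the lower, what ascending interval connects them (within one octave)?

augmented unison

The 3rd of Fb9 (Fb dominant ninth) is Ab; the 5th of D dominant seventh is A.
From Ab to A: 1 semitone over a unison = augmented.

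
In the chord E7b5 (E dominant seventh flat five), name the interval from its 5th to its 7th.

major third

E7b5 is spelled E-G♯-B♭-D.
That puts B♭ below D.
B♭ up to D spans 3 letter names and 4 semitones — a major third.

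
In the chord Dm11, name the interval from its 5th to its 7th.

Dm11 is spelled D–F–A–C–E–G.
That puts A below C.
From A to C: 3 semitones over a third = minor.

minor third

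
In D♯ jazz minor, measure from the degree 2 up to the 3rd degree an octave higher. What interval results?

D♯ melodic minor: D♯ E♯ F♯ G♯ A♯ B♯ C𝄪.
So we need the interval from E♯ up to F♯.
From E♯ to F♯: 13 semitones over a ninth = minor.

minor 9th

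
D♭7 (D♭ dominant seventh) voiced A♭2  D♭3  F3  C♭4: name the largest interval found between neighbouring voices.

Adjacent intervals: A♭2→D♭3 = perfect fourth; D♭3→F3 = major third; F3→C♭4 = diminished fifth.
The largest is F3 to C♭4, a diminished fifth (6 semitones).

diminished fifth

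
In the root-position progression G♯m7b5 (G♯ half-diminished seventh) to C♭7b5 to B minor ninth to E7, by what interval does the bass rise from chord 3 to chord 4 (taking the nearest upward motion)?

perfect fourth

The roots are B and E.
Counting 4 letters and 5 half steps from B gives a perfect fourth.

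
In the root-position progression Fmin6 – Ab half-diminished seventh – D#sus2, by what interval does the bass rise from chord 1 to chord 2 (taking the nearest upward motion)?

minor third

The roots are F and Ab.
3 letter names make it a third; at 3 semitones (a half step narrower than major) the quality is minor.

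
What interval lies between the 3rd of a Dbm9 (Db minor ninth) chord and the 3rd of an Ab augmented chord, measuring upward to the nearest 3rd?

Dbm9 (Db minor ninth) has Fb as its 3rd, and Ab augmented has C as its 3rd.
From Fb to C: 8 semitones over a fifth = augmented.

augmented 5th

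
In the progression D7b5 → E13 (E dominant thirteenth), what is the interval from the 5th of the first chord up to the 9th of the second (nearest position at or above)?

D7b5 has Ab as its 5th, and E13 (E dominant thirteenth) has F# as its 9th.
From Ab to F#: 10 semitones over a sixth = augmented.

augmented 6th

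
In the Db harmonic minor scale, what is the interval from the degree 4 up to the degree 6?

m3

Db harmonic minor: Db Eb Fb Gb Ab Bbb C.
The degree 4 is Gb and the degree 6 is Bbb.
Gb up to Bbb is 3 semitones, a half step narrower than a major third, so the interval is minor.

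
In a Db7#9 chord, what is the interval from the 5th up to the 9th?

Spelling the chord: Db–F–Ab–Cb–E.
So we need the interval from Ab up to E.
5 letter names make it a fifth; at 8 semitones (a half step wider than perfect) the quality is augmented.

augmented fifth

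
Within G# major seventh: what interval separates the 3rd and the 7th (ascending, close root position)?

G# major seventh is spelled G#, B#, D#, F##.
So we need the interval from B# up to F##.
From B# to F## is 7 semitones, exactly the perfect fifth.

perfect 5th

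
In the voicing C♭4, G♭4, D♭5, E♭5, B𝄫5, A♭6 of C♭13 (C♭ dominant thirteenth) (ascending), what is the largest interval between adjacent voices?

major seventh

Adjacent intervals: C♭4→G♭4 = perfect fifth; G♭4→D♭5 = perfect fifth; D♭5→E♭5 = major second; E♭5→B𝄫5 = diminished fifth; B𝄫5→A♭6 = major seventh.
The largest is B𝄫5 to A♭6, a major seventh (11 semitones).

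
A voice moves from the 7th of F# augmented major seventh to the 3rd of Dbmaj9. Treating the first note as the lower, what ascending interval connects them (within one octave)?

d2

The 7th of F# augmented major seventh is E#; the 3rd of Dbmaj9 is F.
2 letter names make it a second; at 0 semitones (a whole step narrower than major) the quality is diminished.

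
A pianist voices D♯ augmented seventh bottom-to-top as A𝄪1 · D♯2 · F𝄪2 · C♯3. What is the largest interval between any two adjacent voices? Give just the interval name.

Adjacent intervals: A𝄪1→D♯2 = diminished fourth; D♯2→F𝄪2 = major third; F𝄪2→C♯3 = diminished fifth.
The largest is F𝄪2 to C♯3, a diminished fifth (6 semitones).

diminished fifth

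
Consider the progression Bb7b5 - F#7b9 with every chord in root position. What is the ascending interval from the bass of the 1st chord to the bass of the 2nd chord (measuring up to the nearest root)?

The roots are Bb and F#.
Bb up to F# is 8 semitones, a half step wider than a perfect fifth, so the interval is augmented.

A5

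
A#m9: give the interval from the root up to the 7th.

minor seventh

A#m9 is spelled A#-C#-E#-G#-B#.
The root is A# and the 7th is G#.
A# up to G# is 10 semitones, a half step narrower than a major seventh, so the interval is minor.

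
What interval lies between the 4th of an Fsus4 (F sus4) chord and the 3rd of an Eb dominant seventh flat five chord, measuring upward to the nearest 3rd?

Fsus4 (F sus4) has Bb as its 4th, and Eb dominant seventh flat five has G as its 3rd.
Counting 6 letters and 9 half steps from Bb gives a major sixth.

major sixth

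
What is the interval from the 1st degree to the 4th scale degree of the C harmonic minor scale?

The scale runs C D E♭ F G A♭ B.
1st degree = C; scale degree 4 = F.
From C to F is 5 semitones, exactly the perfect fourth.

P4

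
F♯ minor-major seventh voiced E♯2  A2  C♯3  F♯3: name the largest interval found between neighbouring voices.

Adjacent intervals: E♯2→A2 = diminished fourth; A2→C♯3 = major third; C♯3→F♯3 = perfect fourth.
The largest is C♯3 to F♯3, a perfect fourth (5 semitones).

perfect fourth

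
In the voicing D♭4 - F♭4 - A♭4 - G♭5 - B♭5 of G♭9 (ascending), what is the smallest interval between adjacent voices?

Adjacent intervals: D♭4→F♭4 = minor third; F♭4→A♭4 = major third; A♭4→G♭5 = minor seventh; G♭5→B♭5 = major third.
The smallest is D♭4 to F♭4, a minor third (3 semitones).

minor third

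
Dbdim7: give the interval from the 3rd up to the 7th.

Spelling the chord: Db Fb Abb Cbb.
That puts Fb below Cbb.
From Fb to Cbb: 6 semitones over a fifth = diminished.

diminished fifth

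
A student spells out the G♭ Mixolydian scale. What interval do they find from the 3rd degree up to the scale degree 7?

diminished fifth

G♭ mixolydian: G♭ A♭ B♭ C♭ D♭ E♭ F♭.
The 3rd degree is B♭ and the degree 7 is F♭.
B♭ up to F♭ is 6 semitones, a half step narrower than a perfect fifth, so the interval is diminished.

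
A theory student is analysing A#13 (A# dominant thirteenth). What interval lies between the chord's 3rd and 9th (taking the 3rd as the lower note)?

minor 7th

A#13: A#–C##–E#–G#–B#–F##.
The 3rd is C## and the 9th is B#.
7 letter names make it a seventh; at 10 semitones (a half step narrower than major) the quality is minor.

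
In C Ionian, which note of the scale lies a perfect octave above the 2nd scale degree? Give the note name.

D

The scale is C D E F G A B.
The 2nd scale degree is D; a perfect octave above that is D — scale degree 2.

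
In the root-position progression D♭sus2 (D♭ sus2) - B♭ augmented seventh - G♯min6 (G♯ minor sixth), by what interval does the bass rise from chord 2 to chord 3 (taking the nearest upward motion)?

A6

The roots are B♭ and G♯.
From B♭ to G♯: 10 semitones over a sixth = augmented.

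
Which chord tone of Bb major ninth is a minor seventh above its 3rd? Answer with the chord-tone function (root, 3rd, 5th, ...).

Bbmaj9 is spelled Bb D F A C.
The 3rd is D. A minor seventh above D is C.
C is the chord's 9th.

9th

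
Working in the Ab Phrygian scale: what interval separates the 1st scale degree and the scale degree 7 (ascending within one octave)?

Ab phrygian: Ab Bbb Cb Db Eb Fb Gb.
1st scale degree = Ab; 7th degree = Gb.
From Ab to Gb: 10 semitones over a seventh = minor.

minor 7th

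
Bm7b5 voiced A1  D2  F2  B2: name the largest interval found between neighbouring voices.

Adjacent intervals: A1→D2 = perfect fourth; D2→F2 = minor third; F2→B2 = augmented fourth.
The largest is F2 to B2, an augmented fourth (6 semitones).

augmented fourth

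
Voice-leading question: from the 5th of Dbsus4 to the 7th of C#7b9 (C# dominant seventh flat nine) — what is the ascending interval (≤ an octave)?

The 5th of Dbsus4 is Ab; the 7th of C#7b9 (C# dominant seventh flat nine) is B.
2 letter names make it a second; at 3 semitones (a half step wider than major) the quality is augmented.

augmented second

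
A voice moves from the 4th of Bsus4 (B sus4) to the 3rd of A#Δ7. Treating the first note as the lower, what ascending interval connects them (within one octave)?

A6

The 4th of Bsus4 (B sus4) is E; the 3rd of A#Δ7 is C##.
E up to C## is 10 semitones, a half step wider than a major sixth, so the interval is augmented.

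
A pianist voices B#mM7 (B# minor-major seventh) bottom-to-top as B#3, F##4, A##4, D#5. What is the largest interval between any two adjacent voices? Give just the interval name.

perfect fifth

Adjacent intervals: B#3→F##4 = perfect fifth; F##4→A##4 = major third; A##4→D#5 = diminished fourth.
The largest is B#3 to F##4, a perfect fifth (7 semitones).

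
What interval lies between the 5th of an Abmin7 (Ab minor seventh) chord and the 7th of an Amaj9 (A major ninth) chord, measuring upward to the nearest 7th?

augmented 3rd

Abmin7 (Ab minor seventh) has Eb as its 5th, and Amaj9 (A major ninth) has G# as its 7th.
Eb up to G# is 5 semitones, a half step wider than a major third, so the interval is augmented.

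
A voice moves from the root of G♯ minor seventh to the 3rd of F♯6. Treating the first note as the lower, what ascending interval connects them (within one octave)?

The root of G♯ minor seventh is G♯; the 3rd of F♯6 is A♯.
G♯ up to A♯ spans 2 letter names and 2 semitones — a major second.

major second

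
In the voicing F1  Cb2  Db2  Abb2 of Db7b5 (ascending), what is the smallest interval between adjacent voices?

Adjacent intervals: F1→Cb2 = diminished fifth; Cb2→Db2 = major second; Db2→Abb2 = diminished fifth.
The smallest is Cb2 to Db2, a major second (2 semitones).

major 2nd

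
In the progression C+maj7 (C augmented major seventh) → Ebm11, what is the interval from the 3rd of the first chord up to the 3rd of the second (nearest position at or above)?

d3

The 3rd of C+maj7 (C augmented major seventh) is E; the 3rd of Ebm11 is Gb.
3 letter names make it a third; at 2 semitones (a whole step narrower than major) the quality is diminished.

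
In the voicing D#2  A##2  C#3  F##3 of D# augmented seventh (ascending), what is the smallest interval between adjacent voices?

Adjacent intervals: D#2→A##2 = augmented fifth; A##2→C#3 = diminished third; C#3→F##3 = augmented fourth.
The smallest is A##2 to C#3, a diminished third (2 semitones).

diminished 3rd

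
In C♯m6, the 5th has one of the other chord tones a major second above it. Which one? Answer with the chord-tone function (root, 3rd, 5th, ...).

C♯ minor sixth: C♯ E G♯ A♯.
The 5th is G♯. A major second above G♯ is A♯.
A♯ is the chord's 6th.

6th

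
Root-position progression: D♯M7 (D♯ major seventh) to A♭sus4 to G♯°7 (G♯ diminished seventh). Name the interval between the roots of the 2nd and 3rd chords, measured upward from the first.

The roots are A♭ and G♯.
7 letter names make it a seventh; at 12 semitones (a half step wider than major) the quality is augmented.

augmented 7th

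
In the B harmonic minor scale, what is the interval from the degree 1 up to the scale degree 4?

perfect 4th

Spelling the B harmonic minor scale: B C♯ D E F♯ G A♯.
The degree 1 is B and the 4th degree is E.
B up to E spans 4 letter names and 5 semitones — a perfect fourth.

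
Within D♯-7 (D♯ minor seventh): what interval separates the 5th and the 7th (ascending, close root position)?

D♯m7 (D♯ minor seventh) is spelled D♯-F♯-A♯-C♯.
5th = A♯; 7th = C♯.
3 letter names make it a third; at 3 semitones (a half step narrower than major) the quality is minor.

minor third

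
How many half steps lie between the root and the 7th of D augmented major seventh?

11

D+maj7 is spelled D, F#, A#, C#.
D to C# is a major seventh: 11 semitones.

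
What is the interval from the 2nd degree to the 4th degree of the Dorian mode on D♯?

minor third

The scale runs D♯ E♯ F♯ G♯ A♯ B♯ C♯.
So we need the interval from E♯ up to G♯.
From E♯ to G♯: 3 semitones over a third = minor.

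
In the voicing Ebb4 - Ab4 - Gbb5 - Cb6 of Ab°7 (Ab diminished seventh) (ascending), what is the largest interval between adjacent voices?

d7

Adjacent intervals: Ebb4→Ab4 = augmented fourth; Ab4→Gbb5 = diminished seventh; Gbb5→Cb6 = augmented fourth.
The largest is Ab4 to Gbb5, a diminished seventh (9 semitones).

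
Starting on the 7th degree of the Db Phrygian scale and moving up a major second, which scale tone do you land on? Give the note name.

Db

The scale is Db Ebb Fb Gb Ab Bbb Cb.
The 7th degree is Cb; a major second above that is Db — scale degree 1.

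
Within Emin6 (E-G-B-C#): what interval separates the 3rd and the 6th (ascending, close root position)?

augmented 4th

The 3rd is G and the 6th is C#.
From G to C#: 6 semitones over a fourth = augmented.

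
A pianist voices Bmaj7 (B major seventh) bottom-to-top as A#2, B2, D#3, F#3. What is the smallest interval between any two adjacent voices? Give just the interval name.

Adjacent intervals: A#2→B2 = minor second; B2→D#3 = major third; D#3→F#3 = minor third.
The smallest is A#2 to B2, a minor second (1 semitone).

minor second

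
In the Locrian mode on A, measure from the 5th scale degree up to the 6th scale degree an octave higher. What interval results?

major 9th

The scale runs A B♭ C D E♭ F G.
5th scale degree = E♭; 6th degree (up an octave) = F.
Counting 9 letters and 14 half steps from E♭ gives a major ninth.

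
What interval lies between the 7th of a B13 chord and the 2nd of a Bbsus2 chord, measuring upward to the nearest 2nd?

The 7th of B13 is A; the 2nd of Bbsus2 is C.
From A to C: 3 semitones over a third = minor.

minor 3rd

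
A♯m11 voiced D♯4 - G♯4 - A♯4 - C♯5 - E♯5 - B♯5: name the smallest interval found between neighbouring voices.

Adjacent intervals: D♯4→G♯4 = perfect fourth; G♯4→A♯4 = major second; A♯4→C♯5 = minor third; C♯5→E♯5 = major third; E♯5→B♯5 = perfect fifth.
The smallest is G♯4 to A♯4, a major second (2 semitones).

major second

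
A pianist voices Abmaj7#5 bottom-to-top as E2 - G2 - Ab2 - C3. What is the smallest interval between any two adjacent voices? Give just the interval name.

Adjacent intervals: E2→G2 = minor third; G2→Ab2 = minor second; Ab2→C3 = major third.
The smallest is G2 to Ab2, a minor second (1 semitone).

m2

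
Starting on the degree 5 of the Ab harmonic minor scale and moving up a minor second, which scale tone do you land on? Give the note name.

Fb

The scale is Ab Bb Cb Db Eb Fb G.
The degree 5 is Eb; a minor second above that is Fb — scale degree 6.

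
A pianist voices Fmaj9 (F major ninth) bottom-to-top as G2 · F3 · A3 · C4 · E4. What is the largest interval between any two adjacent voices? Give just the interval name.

minor seventh

Adjacent intervals: G2→F3 = minor seventh; F3→A3 = major third; A3→C4 = minor third; C4→E4 = major third.
The largest is G2 to F3, a minor seventh (10 semitones).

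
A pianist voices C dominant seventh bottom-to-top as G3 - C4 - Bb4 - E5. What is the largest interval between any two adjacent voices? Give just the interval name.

minor 7th

Adjacent intervals: G3→C4 = perfect fourth; C4→Bb4 = minor seventh; Bb4→E5 = augmented fourth.
The largest is C4 to Bb4, a minor seventh (10 semitones).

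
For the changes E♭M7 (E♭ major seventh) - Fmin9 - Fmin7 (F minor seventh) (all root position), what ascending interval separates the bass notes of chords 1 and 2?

major second

The roots are E♭ and F.
From E♭ to F is 2 semitones, exactly the major second.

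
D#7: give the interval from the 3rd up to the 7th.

d5

Spelling the chord: D#, F##, A#, C#.
So we need the interval from F## up to C#.
From F## to C#: 6 semitones over a fifth = diminished.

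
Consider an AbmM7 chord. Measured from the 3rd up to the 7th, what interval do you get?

A5

AbmM7: Ab-Cb-Eb-G.
That puts Cb below G.
From Cb to G: 8 semitones over a fifth = augmented.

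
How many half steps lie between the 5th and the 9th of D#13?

Spelling the chord: D#-F##-A#-C#-E#-B#.
A# to E# is a perfect fifth: 7 semitones.

7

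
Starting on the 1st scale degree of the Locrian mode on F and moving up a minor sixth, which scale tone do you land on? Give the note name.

Db

The scale is F G♭ A♭ B♭ C♭ D♭ E♭.
The 1st scale degree is F; a minor sixth above that is D♭ — scale degree 6.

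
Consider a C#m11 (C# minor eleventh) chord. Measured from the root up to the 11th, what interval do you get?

The chord tones of C#m11 are C#, E, G#, B, D#, F#.
So we need the interval from C# up to F#.
Counting 11 letters and 17 half steps from C# gives a perfect eleventh.

perfect 11th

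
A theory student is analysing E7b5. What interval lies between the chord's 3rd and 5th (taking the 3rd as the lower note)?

d3

E7b5: E, G#, Bb, D.
That puts G# below Bb.
3 letter names make it a third; at 2 semitones (a whole step narrower than major) the quality is diminished.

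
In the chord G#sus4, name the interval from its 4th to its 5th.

The chord tones of G# sus4 are G#, C#, D#.
That puts C# below D#.
C# up to D# spans 2 letter names and 2 semitones — a major second.

major second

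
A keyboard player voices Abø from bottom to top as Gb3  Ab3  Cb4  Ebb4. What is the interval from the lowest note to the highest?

m6

The outer voices are Gb3 and Ebb4.
Gb up to Ebb is 8 semitones, a half step narrower than a major sixth, so the interval is minor.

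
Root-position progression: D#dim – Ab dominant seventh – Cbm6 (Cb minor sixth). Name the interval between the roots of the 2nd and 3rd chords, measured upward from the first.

The roots are Ab and Cb.
3 letter names make it a third; at 3 semitones (a half step narrower than major) the quality is minor.

minor 3rd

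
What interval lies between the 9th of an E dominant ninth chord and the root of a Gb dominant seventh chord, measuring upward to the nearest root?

diminished 2nd

E dominant ninth has F# as its 9th, and Gb dominant seventh has Gb as its root.
2 letter names make it a second; at 0 semitones (a whole step narrower than major) the quality is diminished.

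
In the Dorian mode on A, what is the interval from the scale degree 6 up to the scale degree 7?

minor second

The scale runs A B C D E F# G.
Scale degree 6 = F#; degree 7 = G.
F# up to G is 1 semitone, a half step narrower than a major second, so the interval is minor.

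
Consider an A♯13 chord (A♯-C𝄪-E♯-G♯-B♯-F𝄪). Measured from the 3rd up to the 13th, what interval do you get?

perfect eleventh

So we need the interval from C𝄪 up to F𝄪.
Counting 11 letters and 17 half steps from C𝄪 gives a perfect eleventh.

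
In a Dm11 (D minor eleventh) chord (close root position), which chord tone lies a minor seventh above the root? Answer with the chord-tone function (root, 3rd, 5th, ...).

7th

Dm11 is spelled D, F, A, C, E, G.
The root is D. A minor seventh above D is C.
C is the chord's 7th.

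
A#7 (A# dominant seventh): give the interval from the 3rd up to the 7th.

diminished fifth

A#7 (A# dominant seventh): A#–C##–E#–G#.
3rd = C##; 7th = G#.
From C## to G#: 6 semitones over a fifth = diminished.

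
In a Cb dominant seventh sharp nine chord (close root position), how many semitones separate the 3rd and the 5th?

Cb7#9 is spelled Cb Eb Gb Bbb D.
Eb to Gb is a minor third: 3 semitones.

3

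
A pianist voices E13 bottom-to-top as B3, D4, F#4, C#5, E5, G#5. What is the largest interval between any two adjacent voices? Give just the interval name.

perfect fifth

Adjacent intervals: B3→D4 = minor third; D4→F#4 = major third; F#4→C#5 = perfect fifth; C#5→E5 = minor third; E5→G#5 = major third.
The largest is F#4 to C#5, a perfect fifth (7 semitones).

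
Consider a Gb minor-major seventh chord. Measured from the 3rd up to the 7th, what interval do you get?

augmented 5th

The chord tones of Gbm(maj7) are Gb–Bbb–Db–F.
3rd = Bbb; 7th = F.
Bbb up to F is 8 semitones, a half step wider than a perfect fifth, so the interval is augmented.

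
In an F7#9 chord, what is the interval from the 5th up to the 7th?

The chord tones of F7#9 (F dominant seventh sharp nine) are F–A–C–Eb–G#.
So we need the interval from C up to Eb.
From C to Eb: 3 semitones over a third = minor.

minor third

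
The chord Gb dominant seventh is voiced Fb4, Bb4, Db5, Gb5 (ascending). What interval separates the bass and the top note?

The outer voices are Fb4 and Gb5.
Counting 9 letters and 14 half steps from Fb gives a major ninth.

major 9th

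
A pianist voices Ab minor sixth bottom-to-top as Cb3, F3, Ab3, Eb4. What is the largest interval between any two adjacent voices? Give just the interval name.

Adjacent intervals: Cb3→F3 = augmented fourth; F3→Ab3 = minor third; Ab3→Eb4 = perfect fifth.
The largest is Ab3 to Eb4, a perfect fifth (7 semitones).

P5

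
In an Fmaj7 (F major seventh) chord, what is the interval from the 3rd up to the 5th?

minor third

FΔ7: F, A, C, E.
The 3rd is A and the 5th is C.
3 letter names make it a third; at 3 semitones (a half step narrower than major) the quality is minor.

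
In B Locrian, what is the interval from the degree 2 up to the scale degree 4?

major 3rd

B locrian: B C D E F G A.
That puts C below E.
C up to E spans 3 letter names and 4 semitones — a major third.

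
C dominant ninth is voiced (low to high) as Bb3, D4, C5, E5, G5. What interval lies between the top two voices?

Those voices are E5 and G5.
From E to G: 3 semitones over a third = minor.

minor third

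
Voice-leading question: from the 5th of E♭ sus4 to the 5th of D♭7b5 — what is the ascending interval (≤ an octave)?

The 5th of E♭ sus4 is B♭; the 5th of D♭7b5 is A𝄫.
B♭ up to A𝄫 is 9 semitones, a whole step narrower than a major seventh, so the interval is diminished.

diminished 7th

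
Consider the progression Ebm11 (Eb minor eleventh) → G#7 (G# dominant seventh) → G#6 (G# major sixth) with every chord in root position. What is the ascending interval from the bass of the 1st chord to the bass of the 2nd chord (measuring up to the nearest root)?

augmented third

The roots are Eb and G#.
Eb up to G# is 5 semitones, a half step wider than a major third, so the interval is augmented.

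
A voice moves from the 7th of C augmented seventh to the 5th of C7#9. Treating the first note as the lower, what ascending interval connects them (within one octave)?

The 7th of C augmented seventh is B♭; the 5th of C7#9 is G.
Counting 6 letters and 9 half steps from B♭ gives a major sixth.

major sixth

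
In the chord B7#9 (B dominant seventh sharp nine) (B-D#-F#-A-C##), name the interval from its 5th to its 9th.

The 5th is F# and the 9th is C##.
5 letter names make it a fifth; at 8 semitones (a half step wider than perfect) the quality is augmented.

augmented fifth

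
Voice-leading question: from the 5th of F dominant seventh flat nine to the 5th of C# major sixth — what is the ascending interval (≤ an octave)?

augmented fifth

F dominant seventh flat nine has C as its 5th, and C# major sixth has G# as its 5th.
C up to G# is 8 semitones, a half step wider than a perfect fifth, so the interval is augmented.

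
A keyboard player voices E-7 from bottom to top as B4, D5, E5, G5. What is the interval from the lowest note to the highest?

minor sixth

The outer voices are B4 and G5.
6 letter names make it a sixth; at 8 semitones (a half step narrower than major) the quality is minor.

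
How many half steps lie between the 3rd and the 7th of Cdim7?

6

Spelling the chord: C-Eb-Gb-Bbb.
Eb to Bbb is a diminished fifth: 6 semitones.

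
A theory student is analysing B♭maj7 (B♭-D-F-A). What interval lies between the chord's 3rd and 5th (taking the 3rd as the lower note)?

minor third

That puts D below F.
D up to F is 3 semitones, a half step narrower than a major third, so the interval is minor.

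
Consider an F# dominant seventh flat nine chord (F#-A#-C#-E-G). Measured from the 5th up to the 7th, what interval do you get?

minor third

So we need the interval from C# up to E.
From C# to E: 3 semitones over a third = minor.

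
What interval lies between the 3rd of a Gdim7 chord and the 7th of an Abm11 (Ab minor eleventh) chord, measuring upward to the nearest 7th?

Gdim7 has Bb as its 3rd, and Abm11 (Ab minor eleventh) has Gb as its 7th.
From Bb to Gb: 8 semitones over a sixth = minor.

minor sixth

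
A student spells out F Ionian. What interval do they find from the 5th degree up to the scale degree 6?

Spelling F Ionian: F G A Bb C D E.
The 5th degree is C and the 6th scale degree is D.
C up to D spans 2 letter names and 2 semitones — a major second.

major 2nd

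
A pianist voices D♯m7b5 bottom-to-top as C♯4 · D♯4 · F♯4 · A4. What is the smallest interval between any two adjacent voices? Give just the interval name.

Adjacent intervals: C♯4→D♯4 = major second; D♯4→F♯4 = minor third; F♯4→A4 = minor third.
The smallest is C♯4 to D♯4, a major second (2 semitones).

major second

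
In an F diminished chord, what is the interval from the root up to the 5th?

Spelling the chord: F, Ab, Cb.
So we need the interval from F up to Cb.
5 letter names make it a fifth; at 6 semitones (a half step narrower than perfect) the quality is diminished.

diminished 5th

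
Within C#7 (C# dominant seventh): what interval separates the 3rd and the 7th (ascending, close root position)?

Spelling the chord: C#-E#-G#-B.
The 3rd is E# and the 7th is B.
From E# to B: 6 semitones over a fifth = diminished.

diminished 5th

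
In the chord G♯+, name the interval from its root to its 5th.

augmented 5th

G♯aug: G♯–B♯–D𝄪.
That puts G♯ below D𝄪.
5 letter names make it a fifth; at 8 semitones (a half step wider than perfect) the quality is augmented.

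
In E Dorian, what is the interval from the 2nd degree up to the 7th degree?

E dorian: E F# G A B C# D.
The 2nd degree is F# and the scale degree 7 is D.
6 letter names make it a sixth; at 8 semitones (a half step narrower than major) the quality is minor.

m6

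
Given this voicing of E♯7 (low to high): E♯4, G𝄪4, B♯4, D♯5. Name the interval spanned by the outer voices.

m7

The outer voices are E♯4 and D♯5.
7 letter names make it a seventh; at 10 semitones (a half step narrower than major) the quality is minor.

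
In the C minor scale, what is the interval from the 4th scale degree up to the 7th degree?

perfect fourth

Spelling the C minor scale: C D E♭ F G A♭ B♭.
4th scale degree = F; degree 7 = B♭.
F up to B♭ spans 4 letter names and 5 semitones — a perfect fourth.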